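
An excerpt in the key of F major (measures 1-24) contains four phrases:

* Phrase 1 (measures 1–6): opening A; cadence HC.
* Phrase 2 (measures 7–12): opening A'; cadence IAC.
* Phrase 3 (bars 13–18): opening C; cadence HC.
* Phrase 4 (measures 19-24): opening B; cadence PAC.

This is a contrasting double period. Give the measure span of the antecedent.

measures 1–12

In a double period the first pair of phrases (ending imperfect authentic cadence) is the large antecedent and the second pair (ending perfect authentic cadence) is the large consequent; the antecedent is measures 1–12.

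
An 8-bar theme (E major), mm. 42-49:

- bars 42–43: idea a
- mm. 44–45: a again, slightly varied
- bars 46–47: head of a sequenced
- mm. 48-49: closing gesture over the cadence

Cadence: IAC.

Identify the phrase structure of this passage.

Basic idea (mm. 42–43) + its repetition (measures 44–45) form the presentation; fragmentation and cadence (mm. 46–49) form the continuation — the 8-bar whole is a sentence.

sentence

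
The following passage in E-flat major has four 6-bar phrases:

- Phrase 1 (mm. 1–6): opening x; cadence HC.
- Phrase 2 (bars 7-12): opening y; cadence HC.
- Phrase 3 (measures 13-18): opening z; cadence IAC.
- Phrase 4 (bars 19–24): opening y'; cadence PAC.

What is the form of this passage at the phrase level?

Four phrases in two halves: the first half (mm. 1-12) ends with a half cadence, the second (measures 13–24) with a perfect authentic cadence — a large antecedent–consequent pair, i.e. a double period.
Phrase 3 begins with different material from phrase 1, making it contrasting.

contrasting double period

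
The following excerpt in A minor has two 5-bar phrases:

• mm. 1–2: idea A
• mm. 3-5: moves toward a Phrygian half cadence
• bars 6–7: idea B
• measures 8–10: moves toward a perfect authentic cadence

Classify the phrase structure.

Phrase 1 ends with a Phrygian half cadence (weaker) and phrase 2 with a perfect authentic cadence (stronger): antecedent + consequent = a period.
The two phrases open with different material (A / B), so the period is contrasting.

contrasting period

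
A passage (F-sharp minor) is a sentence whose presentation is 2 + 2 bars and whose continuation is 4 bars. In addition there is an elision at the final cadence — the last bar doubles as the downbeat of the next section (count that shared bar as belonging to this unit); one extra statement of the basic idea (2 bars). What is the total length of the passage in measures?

10 measures

Basic sentence: 2 + 2 + 4 = 8 bars.
8 (basic form) + 2 (extra statement) = 10.
The elision shares a bar with the next section but does not change this unit's count.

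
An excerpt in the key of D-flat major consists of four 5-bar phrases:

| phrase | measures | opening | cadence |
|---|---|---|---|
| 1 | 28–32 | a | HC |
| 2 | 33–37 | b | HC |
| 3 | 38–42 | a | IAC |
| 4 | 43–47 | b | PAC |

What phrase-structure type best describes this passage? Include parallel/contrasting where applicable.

parallel double period

Four phrases in two halves: the first half (mm. 28–37) ends with a half cadence, the second (bars 38–47) with a perfect authentic cadence — a large antecedent–consequent pair, i.e. a double period.
Phrase 3 begins with the same material as phrase 1, making it parallel.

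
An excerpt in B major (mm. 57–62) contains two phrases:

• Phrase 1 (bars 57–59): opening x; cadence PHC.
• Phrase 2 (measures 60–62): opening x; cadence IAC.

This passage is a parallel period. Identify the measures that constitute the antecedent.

The antecedent is the phrase ending with the weaker cadence (Phrygian half cadence, phrase 1) and the consequent the one ending more conclusively (imperfect authentic cadence, phrase 2); the antecedent is mm. 57–59.

measures 57–59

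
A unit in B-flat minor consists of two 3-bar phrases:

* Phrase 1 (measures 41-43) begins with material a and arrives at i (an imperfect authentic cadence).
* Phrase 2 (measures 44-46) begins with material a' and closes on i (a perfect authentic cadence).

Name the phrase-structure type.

Phrase 1 ends with an imperfect authentic cadence (weaker) and phrase 2 with a perfect authentic cadence (stronger): antecedent + consequent = a period.
The two phrases open with the same material (a / a'), so the period is parallel.

parallel period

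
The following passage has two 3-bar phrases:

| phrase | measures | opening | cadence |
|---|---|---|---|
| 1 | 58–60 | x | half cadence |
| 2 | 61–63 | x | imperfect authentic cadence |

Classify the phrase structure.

parallel period

Phrase 1 ends with a half cadence (weaker) and phrase 2 with an imperfect authentic cadence (stronger): antecedent + consequent = a period.
The two phrases open with the same material (x / x), so the period is parallel.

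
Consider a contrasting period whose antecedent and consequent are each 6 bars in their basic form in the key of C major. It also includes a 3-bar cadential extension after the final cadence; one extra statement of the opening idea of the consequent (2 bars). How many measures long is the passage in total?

Basic contrasting period: 6 + 6 = 12 bars.
12 (basic form) + 3 (cadential extension) + 2 (extra statement) = 17.

17 measures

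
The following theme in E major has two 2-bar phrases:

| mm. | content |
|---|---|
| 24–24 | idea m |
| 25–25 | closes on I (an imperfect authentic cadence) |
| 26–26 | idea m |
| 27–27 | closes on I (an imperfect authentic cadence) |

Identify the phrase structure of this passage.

repeated phrase

Both phrases have the same opening (m) and the same cadence (imperfect authentic cadence): the second is a restatement, not a consequent, so this is a repeated phrase rather than a period.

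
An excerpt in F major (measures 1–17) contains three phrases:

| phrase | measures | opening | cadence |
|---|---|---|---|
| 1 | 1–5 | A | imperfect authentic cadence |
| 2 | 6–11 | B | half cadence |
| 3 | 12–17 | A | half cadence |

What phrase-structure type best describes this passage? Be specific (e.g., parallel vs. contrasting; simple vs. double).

The final phrase closes with a half cadence, which is not stronger than the preceding half cadence; the 3 phrases lack an overall antecedent–consequent design and so form a phrase group.

phrase group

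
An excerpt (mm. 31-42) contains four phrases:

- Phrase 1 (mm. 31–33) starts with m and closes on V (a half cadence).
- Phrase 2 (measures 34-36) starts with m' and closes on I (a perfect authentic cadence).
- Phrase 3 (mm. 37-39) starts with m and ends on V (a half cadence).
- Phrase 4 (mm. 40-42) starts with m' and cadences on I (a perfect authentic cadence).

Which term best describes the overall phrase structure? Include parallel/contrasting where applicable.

repeated period

The cadence pattern HC–PAC–HC–PAC is weak–strong twice, and phrases 3–4 restate phrases 1–2: a period heard twice, not a double period (which would end weakly at phrase 2).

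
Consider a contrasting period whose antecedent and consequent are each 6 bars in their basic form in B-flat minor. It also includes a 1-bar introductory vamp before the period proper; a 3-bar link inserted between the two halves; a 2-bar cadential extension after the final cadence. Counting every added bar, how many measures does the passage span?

18 measures

Basic contrasting period: 6 + 6 = 12 bars.
12 (basic form) + 1 (introduction) + 3 (link) + 2 (cadential extension) = 18.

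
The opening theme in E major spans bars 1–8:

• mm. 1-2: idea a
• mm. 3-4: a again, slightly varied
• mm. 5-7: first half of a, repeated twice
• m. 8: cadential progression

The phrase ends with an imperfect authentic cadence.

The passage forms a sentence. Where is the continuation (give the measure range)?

measures 5–8

After the presentation (measures 1–4), the continuation covers the fragmentation through the cadence: bars 5-8.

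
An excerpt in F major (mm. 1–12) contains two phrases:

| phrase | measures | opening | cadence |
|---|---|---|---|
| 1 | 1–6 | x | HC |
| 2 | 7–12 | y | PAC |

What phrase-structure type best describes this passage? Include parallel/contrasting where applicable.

contrasting period

Phrase 1 ends with a half cadence (weaker) and phrase 2 with a perfect authentic cadence (stronger): antecedent + consequent = a period.
The two phrases open with different material (x / y), so the period is contrasting.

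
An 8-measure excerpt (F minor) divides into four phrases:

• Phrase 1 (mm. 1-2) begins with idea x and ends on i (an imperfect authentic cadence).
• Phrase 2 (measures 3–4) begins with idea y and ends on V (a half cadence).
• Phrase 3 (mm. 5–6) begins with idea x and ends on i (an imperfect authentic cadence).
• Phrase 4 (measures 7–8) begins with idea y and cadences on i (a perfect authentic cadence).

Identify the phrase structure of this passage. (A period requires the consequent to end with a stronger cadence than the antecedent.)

Four phrases in two halves: the first half (mm. 1–4) ends with a half cadence, the second (mm. 5–8) with a perfect authentic cadence — a large antecedent–consequent pair, i.e. a double period.
Phrase 3 begins with the same material as phrase 1, making it parallel.

parallel double period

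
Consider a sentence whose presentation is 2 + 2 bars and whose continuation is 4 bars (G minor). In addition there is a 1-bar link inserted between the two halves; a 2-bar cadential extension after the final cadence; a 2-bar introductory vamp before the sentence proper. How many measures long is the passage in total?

Basic sentence: 2 + 2 + 4 = 8 bars.
8 (basic form) + 1 (link) + 2 (cadential extension) + 2 (introduction) = 13.

13 measures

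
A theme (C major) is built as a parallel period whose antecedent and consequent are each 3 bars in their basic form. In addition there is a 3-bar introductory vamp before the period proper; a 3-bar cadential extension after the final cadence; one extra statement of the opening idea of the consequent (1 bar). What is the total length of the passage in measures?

Basic parallel period: 3 + 3 = 6 bars.
6 (basic form) + 3 (introduction) + 3 (cadential extension) + 1 (extra statement) = 13.

13 measures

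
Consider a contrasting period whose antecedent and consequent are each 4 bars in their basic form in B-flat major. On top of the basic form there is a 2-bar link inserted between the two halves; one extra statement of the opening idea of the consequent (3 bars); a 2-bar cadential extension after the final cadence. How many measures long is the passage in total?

15 measures

Basic contrasting period: 4 + 4 = 8 bars.
8 (basic form) + 2 (link) + 3 (extra statement) + 2 (cadential extension) = 15.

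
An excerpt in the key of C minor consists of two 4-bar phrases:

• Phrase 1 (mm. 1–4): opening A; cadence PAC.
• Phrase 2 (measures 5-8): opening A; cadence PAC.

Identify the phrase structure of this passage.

Both phrases have the same opening (A) and the same cadence (perfect authentic cadence): the second is a restatement, not a consequent, so this is a repeated phrase rather than a period.

repeated phrase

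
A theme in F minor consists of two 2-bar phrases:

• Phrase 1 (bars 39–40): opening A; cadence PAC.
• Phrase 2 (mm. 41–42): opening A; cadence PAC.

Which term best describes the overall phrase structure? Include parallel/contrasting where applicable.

Both phrases have the same opening (A) and the same cadence (perfect authentic cadence): the second is a restatement, not a consequent, so this is a repeated phrase rather than a period.

repeated phrase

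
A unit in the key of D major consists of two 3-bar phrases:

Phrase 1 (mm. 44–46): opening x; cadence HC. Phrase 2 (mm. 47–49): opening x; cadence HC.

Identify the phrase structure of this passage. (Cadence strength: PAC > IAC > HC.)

repeated phrase

Both phrases have the same opening (x) and the same cadence (half cadence): the second is a restatement, not a consequent, so this is a repeated phrase rather than a period.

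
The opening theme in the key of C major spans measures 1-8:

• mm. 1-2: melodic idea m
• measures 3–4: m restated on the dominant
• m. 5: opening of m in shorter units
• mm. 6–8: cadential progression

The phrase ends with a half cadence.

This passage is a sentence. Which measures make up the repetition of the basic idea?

The presentation of a sentence is the basic idea (bars 1–2) plus its repetition (measures 3–4); the repetition of the basic idea is therefore mm. 3-4.

measures 3–4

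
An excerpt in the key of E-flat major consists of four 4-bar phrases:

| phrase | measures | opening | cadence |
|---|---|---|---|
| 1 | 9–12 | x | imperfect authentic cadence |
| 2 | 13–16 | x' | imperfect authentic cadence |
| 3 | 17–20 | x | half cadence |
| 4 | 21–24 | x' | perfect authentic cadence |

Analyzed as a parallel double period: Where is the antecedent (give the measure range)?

In a double period the four phrases pair into a large antecedent (phrases 1–2, ending imperfect authentic cadence) and a large consequent (phrases 3–4, ending perfect authentic cadence). The antecedent spans mm. 9-16.

measures 9–16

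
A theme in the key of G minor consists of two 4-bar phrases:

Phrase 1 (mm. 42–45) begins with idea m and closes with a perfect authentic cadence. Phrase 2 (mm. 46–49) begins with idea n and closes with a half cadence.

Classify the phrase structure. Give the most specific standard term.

phrase group

The second phrase closes with a half cadence, which is not stronger than the first phrase's perfect authentic cadence; without a weak→strong cadential pair there is no antecedent–consequent relationship, so this is a phrase group rather than a period.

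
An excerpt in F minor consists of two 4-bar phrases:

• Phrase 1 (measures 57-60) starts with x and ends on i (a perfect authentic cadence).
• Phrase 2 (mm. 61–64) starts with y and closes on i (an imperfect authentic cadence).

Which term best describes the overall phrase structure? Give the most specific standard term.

The second phrase closes with an imperfect authentic cadence, which is not stronger than the first phrase's perfect authentic cadence; without a weak→strong cadential pair there is no antecedent–consequent relationship, so this is a phrase group rather than a period.

phrase group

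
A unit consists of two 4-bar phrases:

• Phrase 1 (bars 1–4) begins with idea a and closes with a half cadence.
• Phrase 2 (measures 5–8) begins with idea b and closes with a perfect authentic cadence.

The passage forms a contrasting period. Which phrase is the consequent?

phrase 2

The phrase ending with the weaker cadence (half cadence) is the antecedent; the one ending more conclusively (perfect authentic cadence) is the consequent. The consequent is phrase 2.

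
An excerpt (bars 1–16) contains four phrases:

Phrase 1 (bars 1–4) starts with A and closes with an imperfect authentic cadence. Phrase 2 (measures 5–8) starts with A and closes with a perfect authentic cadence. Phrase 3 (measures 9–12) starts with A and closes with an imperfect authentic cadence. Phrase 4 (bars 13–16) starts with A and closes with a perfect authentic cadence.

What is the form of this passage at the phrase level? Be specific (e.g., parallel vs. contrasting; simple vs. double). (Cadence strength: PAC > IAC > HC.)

repeated period

The cadence pattern IAC–PAC–IAC–PAC is weak–strong twice, and phrases 3–4 restate phrases 1–2: a period heard twice, not a double period (which would end weakly at phrase 2).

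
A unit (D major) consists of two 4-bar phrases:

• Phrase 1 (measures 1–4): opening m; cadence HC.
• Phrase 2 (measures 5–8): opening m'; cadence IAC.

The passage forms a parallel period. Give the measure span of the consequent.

The antecedent is the phrase ending with the weaker cadence (half cadence, phrase 1) and the consequent the one ending more conclusively (imperfect authentic cadence, phrase 2); the consequent is bars 5–8.

measures 5–8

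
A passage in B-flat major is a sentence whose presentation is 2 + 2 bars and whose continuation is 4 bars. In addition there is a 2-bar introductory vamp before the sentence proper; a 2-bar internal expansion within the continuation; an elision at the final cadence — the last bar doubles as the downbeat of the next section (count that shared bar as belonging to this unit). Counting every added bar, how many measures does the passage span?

Basic sentence: 2 + 2 + 4 = 8 bars.
8 (basic form) + 2 (introduction) + 2 (internal expansion) = 12.
The elision shares a bar with the next section but does not change this unit's count.

12 measures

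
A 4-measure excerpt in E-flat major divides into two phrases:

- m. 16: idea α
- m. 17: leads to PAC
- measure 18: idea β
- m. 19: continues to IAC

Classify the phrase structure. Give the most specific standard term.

The second phrase closes with an imperfect authentic cadence, which is not stronger than the first phrase's perfect authentic cadence; without a weak→strong cadential pair there is no antecedent–consequent relationship, so this is a phrase group rather than a period.

phrase group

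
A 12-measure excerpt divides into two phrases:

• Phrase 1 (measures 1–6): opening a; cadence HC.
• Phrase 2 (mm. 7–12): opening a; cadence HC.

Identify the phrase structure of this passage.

repeated phrase

Both phrases have the same opening (a) and the same cadence (half cadence): the second is a restatement, not a consequent, so this is a repeated phrase rather than a period.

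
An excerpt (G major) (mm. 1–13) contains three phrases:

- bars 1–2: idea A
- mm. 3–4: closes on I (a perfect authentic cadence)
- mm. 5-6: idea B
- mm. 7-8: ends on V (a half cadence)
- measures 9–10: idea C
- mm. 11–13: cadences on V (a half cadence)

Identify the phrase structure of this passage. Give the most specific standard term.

phrase group

The final phrase closes with a half cadence, which is not stronger than the preceding half cadence; the 3 phrases lack an overall antecedent–consequent design and so form a phrase group.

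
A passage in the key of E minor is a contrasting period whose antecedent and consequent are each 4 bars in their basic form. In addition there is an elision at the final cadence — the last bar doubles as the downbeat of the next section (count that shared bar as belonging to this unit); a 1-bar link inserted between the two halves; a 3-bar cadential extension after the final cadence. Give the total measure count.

12 measures

Basic contrasting period: 4 + 4 = 8 bars.
8 (basic form) + 1 (link) + 3 (cadential extension) = 12.
The elision shares a bar with the next section but does not change this unit's count.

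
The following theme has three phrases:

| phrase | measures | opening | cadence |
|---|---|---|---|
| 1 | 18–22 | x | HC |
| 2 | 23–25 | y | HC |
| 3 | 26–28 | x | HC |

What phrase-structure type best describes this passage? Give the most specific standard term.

phrase group

The final phrase closes with a half cadence, which is not stronger than the preceding half cadence; the 3 phrases lack an overall antecedent–consequent design and so form a phrase group.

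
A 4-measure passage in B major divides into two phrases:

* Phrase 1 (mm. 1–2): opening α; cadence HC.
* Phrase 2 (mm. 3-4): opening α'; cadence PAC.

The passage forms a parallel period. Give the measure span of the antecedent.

measures 1–2

The phrase ending with the weaker cadence (half cadence) is the antecedent; the one ending more conclusively (perfect authentic cadence) is the consequent. The antecedent is measures 1–2.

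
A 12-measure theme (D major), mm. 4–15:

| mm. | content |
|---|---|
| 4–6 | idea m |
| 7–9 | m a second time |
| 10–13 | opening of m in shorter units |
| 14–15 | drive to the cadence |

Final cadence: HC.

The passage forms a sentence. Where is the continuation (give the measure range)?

measures 10–15

After the presentation (mm. 4–9), the continuation covers the fragmentation through the cadence: measures 10–15.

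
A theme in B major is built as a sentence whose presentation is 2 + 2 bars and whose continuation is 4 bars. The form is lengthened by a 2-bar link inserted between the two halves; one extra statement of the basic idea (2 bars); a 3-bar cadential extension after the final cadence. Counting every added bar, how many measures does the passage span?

Basic sentence: 2 + 2 + 4 = 8 bars.
8 (basic form) + 2 (link) + 2 (extra statement) + 3 (cadential extension) = 15.

15 measures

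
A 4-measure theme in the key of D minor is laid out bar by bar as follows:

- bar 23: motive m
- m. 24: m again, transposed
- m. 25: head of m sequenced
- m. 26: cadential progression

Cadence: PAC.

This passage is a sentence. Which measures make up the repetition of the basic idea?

measures 24–24

The presentation of a sentence is the basic idea (m. 23) plus its repetition (m. 24); the repetition of the basic idea is therefore m. 24.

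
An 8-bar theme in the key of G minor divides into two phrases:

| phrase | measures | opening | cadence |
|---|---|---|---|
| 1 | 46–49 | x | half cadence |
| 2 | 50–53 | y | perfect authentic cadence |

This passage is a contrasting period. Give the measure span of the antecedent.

measures 46–49

The antecedent is the phrase ending with the weaker cadence (half cadence, phrase 1) and the consequent the one ending more conclusively (perfect authentic cadence, phrase 2); the antecedent is measures 46–49.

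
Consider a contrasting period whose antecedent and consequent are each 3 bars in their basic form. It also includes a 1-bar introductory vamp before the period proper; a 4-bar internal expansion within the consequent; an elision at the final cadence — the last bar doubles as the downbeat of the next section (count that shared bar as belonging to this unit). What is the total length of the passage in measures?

Basic contrasting period: 3 + 3 = 6 bars.
6 (basic form) + 1 (introduction) + 4 (internal expansion) = 11.
The elision shares a bar with the next section but does not change this unit's count.

11 measures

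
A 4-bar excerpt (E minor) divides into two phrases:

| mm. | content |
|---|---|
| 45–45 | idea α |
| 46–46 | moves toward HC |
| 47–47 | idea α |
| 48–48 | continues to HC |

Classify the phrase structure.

Both phrases have the same opening (α) and the same cadence (half cadence): the second is a restatement, not a consequent, so this is a repeated phrase rather than a period.

repeated phrase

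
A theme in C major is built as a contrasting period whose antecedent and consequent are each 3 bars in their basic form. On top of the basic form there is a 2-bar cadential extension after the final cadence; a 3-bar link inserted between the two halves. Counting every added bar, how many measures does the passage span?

11 measures

Basic contrasting period: 3 + 3 = 6 bars.
6 (basic form) + 2 (cadential extension) + 3 (link) = 11.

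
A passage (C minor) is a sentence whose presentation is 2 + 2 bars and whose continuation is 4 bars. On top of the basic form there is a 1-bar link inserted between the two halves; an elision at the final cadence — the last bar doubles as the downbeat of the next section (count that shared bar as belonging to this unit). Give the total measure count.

9 measures

Basic sentence: 2 + 2 + 4 = 8 bars.
8 (basic form) + 1 (link) = 9.
The elision shares a bar with the next section but does not change this unit's count.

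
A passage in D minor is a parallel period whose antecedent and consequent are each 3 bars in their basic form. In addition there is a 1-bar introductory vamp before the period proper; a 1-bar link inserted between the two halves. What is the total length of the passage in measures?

8 measures

Basic parallel period: 3 + 3 = 6 bars.
6 (basic form) + 1 (introduction) + 1 (link) = 8.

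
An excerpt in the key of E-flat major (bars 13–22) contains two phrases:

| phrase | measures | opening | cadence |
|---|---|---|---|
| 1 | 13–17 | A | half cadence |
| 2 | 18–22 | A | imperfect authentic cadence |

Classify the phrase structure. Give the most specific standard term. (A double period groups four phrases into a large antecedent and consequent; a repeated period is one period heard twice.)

Phrase 1 ends with a half cadence (weaker) and phrase 2 with an imperfect authentic cadence (stronger): antecedent + consequent = a period.
The two phrases open with the same material (A / A), so the period is parallel.

parallel period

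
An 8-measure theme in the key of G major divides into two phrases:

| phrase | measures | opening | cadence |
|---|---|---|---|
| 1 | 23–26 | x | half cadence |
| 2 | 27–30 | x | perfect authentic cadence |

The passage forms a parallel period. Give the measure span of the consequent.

measures 27–30

The phrase ending with the weaker cadence (half cadence) is the antecedent; the one ending more conclusively (perfect authentic cadence) is the consequent. The consequent is measures 27–30.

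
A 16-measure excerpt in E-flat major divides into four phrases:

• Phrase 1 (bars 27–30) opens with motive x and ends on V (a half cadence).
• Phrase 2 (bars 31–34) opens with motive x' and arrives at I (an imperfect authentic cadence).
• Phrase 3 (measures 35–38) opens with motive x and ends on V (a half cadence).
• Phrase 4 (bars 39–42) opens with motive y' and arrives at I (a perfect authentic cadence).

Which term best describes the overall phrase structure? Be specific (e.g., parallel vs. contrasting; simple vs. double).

parallel double period

Four phrases in two halves: the first half (bars 27–34) ends with an imperfect authentic cadence, the second (bars 35-42) with a perfect authentic cadence — a large antecedent–consequent pair, i.e. a double period.
Phrase 3 begins with the same material as phrase 1, making it parallel.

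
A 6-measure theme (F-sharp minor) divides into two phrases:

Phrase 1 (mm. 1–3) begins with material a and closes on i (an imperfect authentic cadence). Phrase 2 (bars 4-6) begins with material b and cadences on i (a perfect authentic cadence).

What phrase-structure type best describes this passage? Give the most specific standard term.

Phrase 1 ends with an imperfect authentic cadence (weaker) and phrase 2 with a perfect authentic cadence (stronger): antecedent + consequent = a period.
The two phrases open with different material (a / b), so the period is contrasting.

contrasting period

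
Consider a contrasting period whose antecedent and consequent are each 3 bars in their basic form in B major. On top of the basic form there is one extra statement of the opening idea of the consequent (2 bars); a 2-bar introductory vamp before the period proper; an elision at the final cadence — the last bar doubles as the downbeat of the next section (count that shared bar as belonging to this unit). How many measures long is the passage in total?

Basic contrasting period: 3 + 3 = 6 bars.
6 (basic form) + 2 (extra statement) + 2 (introduction) = 10.
The elision shares a bar with the next section but does not change this unit's count.

10 measures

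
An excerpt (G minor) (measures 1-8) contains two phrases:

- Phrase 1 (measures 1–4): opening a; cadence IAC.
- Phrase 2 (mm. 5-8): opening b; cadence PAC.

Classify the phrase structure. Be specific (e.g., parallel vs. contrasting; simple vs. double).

Phrase 1 ends with an imperfect authentic cadence (weaker) and phrase 2 with a perfect authentic cadence (stronger): antecedent + consequent = a period.
The two phrases open with different material (a / b), so the period is contrasting.

contrasting period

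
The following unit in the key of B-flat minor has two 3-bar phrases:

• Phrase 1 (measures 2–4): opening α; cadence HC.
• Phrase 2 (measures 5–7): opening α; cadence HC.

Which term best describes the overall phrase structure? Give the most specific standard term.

Both phrases have the same opening (α) and the same cadence (half cadence): the second is a restatement, not a consequent, so this is a repeated phrase rather than a period.

repeated phrase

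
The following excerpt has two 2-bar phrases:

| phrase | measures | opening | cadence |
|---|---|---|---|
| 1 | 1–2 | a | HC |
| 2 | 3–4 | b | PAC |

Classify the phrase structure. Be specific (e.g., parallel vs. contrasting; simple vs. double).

contrasting period

Phrase 1 ends with a half cadence (weaker) and phrase 2 with a perfect authentic cadence (stronger): antecedent + consequent = a period.
The two phrases open with different material (a / b), so the period is contrasting.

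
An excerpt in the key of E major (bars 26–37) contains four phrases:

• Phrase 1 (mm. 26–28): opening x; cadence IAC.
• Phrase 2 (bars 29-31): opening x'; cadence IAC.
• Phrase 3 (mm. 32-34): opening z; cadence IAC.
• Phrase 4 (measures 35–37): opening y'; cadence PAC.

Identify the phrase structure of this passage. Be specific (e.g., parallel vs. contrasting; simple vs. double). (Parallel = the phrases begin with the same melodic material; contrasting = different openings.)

contrasting double period

Four phrases in two halves: the first half (mm. 26–31) ends with an imperfect authentic cadence, the second (mm. 32–37) with a perfect authentic cadence — a large antecedent–consequent pair, i.e. a double period.
Phrase 3 begins with different material from phrase 1, making it contrasting.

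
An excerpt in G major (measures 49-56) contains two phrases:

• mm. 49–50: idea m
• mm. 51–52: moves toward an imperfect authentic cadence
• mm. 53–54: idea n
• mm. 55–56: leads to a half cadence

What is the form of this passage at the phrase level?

phrase group

The second phrase closes with a half cadence, which is not stronger than the first phrase's imperfect authentic cadence; without a weak→strong cadential pair there is no antecedent–consequent relationship, so this is a phrase group rather than a period.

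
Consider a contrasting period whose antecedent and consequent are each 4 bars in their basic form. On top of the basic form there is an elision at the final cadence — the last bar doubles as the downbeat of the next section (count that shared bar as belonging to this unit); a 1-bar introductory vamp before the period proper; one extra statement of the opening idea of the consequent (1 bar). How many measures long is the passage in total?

10 measures

Basic contrasting period: 4 + 4 = 8 bars.
8 (basic form) + 1 (introduction) + 1 (extra statement) = 10.
The elision shares a bar with the next section but does not change this unit's count.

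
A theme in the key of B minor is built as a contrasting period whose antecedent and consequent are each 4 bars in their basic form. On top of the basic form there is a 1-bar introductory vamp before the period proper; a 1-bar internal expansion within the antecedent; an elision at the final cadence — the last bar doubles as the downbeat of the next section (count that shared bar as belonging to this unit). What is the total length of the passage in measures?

Basic contrasting period: 4 + 4 = 8 bars.
8 (basic form) + 1 (introduction) + 1 (internal expansion) = 10.
The elision shares a bar with the next section but does not change this unit's count.

10 measures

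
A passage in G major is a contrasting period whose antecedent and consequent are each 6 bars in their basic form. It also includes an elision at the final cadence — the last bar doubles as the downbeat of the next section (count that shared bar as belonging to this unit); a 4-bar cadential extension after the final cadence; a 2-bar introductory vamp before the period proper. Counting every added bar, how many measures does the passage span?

Basic contrasting period: 6 + 6 = 12 bars.
12 (basic form) + 4 (cadential extension) + 2 (introduction) = 18.
The elision shares a bar with the next section but does not change this unit's count.

18 measures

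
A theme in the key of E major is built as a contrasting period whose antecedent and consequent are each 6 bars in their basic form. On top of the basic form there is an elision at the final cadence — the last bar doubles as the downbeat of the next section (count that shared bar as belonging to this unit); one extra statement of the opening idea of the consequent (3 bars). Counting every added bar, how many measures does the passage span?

15 measures

Basic contrasting period: 6 + 6 = 12 bars.
12 (basic form) + 3 (extra statement) = 15.
The elision shares a bar with the next section but does not change this unit's count.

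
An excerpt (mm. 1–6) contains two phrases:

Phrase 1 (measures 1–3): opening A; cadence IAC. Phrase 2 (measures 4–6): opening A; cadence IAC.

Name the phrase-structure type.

repeated phrase

Both phrases have the same opening (A) and the same cadence (imperfect authentic cadence): the second is a restatement, not a consequent, so this is a repeated phrase rather than a period.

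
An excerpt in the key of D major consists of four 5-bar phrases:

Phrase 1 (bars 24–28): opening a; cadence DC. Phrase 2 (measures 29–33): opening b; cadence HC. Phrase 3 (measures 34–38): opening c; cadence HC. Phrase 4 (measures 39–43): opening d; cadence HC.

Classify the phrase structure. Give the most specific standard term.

phrase group

Phrase 4 ends with a half cadence, no stronger than phrase 2's half cadence, so the four phrases do not form a double period; nor do phrases 3–4 duplicate 1–2, so it is not a repeated period. With no phrase reaching a conclusive cadence, the passage is a phrase group.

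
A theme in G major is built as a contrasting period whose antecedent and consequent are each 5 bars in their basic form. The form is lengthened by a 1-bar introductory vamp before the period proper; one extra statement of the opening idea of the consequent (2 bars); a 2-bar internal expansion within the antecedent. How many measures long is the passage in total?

Basic contrasting period: 5 + 5 = 10 bars.
10 (basic form) + 1 (introduction) + 2 (extra statement) + 2 (internal expansion) = 15.

15 measures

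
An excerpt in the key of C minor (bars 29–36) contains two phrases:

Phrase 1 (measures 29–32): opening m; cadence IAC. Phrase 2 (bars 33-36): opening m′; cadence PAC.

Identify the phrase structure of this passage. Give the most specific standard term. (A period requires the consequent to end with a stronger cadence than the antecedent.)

parallel period

Phrase 1 ends with an imperfect authentic cadence (weaker) and phrase 2 with a perfect authentic cadence (stronger): antecedent + consequent = a period.
The two phrases open with the same material (m / m′), so the period is parallel.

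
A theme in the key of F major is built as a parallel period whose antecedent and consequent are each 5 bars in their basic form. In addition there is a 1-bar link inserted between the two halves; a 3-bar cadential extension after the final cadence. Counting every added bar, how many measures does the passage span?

14 measures

Basic parallel period: 5 + 5 = 10 bars.
10 (basic form) + 1 (link) + 3 (cadential extension) = 14.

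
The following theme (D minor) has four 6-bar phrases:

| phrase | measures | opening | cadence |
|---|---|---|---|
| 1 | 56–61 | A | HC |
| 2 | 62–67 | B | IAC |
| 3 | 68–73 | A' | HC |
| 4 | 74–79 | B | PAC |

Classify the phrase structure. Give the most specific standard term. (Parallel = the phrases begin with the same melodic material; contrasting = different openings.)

Four phrases in two halves: the first half (mm. 56–67) ends with an imperfect authentic cadence, the second (mm. 68-79) with a perfect authentic cadence — a large antecedent–consequent pair, i.e. a double period.
Phrase 3 begins with the same material as phrase 1, making it parallel.

parallel double period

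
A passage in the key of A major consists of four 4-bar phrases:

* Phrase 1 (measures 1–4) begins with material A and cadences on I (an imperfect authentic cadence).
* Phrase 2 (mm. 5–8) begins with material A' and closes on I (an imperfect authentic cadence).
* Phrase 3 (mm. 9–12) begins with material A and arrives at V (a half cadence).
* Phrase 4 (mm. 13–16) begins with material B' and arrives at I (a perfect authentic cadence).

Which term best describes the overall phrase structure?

parallel double period

Four phrases in two halves: the first half (mm. 1-8) ends with an imperfect authentic cadence, the second (mm. 9–16) with a perfect authentic cadence — a large antecedent–consequent pair, i.e. a double period.
Phrase 3 begins with the same material as phrase 1, making it parallel.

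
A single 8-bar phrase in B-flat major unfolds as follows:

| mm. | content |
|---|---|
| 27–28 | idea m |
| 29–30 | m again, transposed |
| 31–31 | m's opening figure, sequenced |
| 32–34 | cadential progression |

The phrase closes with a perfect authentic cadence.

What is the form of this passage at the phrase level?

Basic idea (measures 27-28) + its repetition (mm. 29–30) form the presentation; fragmentation and cadence (bars 31–34) form the continuation — the 8-bar whole is a sentence.

sentence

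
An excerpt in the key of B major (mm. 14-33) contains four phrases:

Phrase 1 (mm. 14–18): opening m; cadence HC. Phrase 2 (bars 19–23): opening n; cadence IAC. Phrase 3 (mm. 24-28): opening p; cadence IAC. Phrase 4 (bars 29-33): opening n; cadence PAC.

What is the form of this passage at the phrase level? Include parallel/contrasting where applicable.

contrasting double period

Four phrases in two halves: the first half (mm. 14-23) ends with an imperfect authentic cadence, the second (measures 24–33) with a perfect authentic cadence — a large antecedent–consequent pair, i.e. a double period.
Phrase 3 begins with different material from phrase 1, making it contrasting.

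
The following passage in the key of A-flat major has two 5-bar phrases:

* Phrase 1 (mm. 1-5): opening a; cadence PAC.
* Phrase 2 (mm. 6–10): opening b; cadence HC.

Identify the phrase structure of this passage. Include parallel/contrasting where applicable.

The second phrase closes with a half cadence, which is not stronger than the first phrase's perfect authentic cadence; without a weak→strong cadential pair there is no antecedent–consequent relationship, so this is a phrase group rather than a period.

phrase group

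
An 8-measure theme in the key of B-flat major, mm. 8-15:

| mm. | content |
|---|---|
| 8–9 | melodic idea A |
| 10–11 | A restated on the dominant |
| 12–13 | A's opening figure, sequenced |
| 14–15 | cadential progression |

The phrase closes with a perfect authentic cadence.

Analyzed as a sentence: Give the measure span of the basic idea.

The presentation of a sentence is the basic idea (mm. 8–9) plus its repetition (mm. 10–11); the basic idea is therefore bars 8-9.

measures 8–9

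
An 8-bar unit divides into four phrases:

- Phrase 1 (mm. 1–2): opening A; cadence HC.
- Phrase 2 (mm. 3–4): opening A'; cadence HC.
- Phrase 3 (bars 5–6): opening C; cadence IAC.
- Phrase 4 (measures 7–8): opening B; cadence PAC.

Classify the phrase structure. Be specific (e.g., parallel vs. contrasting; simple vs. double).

contrasting double period

Four phrases in two halves: the first half (mm. 1-4) ends with a half cadence, the second (bars 5–8) with a perfect authentic cadence — a large antecedent–consequent pair, i.e. a double period.
Phrase 3 begins with different material from phrase 1, making it contrasting.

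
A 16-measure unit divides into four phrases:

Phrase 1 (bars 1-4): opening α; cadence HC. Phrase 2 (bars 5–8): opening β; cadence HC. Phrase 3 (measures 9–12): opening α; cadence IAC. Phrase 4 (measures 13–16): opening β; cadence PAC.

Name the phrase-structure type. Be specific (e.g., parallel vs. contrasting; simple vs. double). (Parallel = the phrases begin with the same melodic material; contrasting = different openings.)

parallel double period

Four phrases in two halves: the first half (measures 1–8) ends with a half cadence, the second (measures 9-16) with a perfect authentic cadence — a large antecedent–consequent pair, i.e. a double period.
Phrase 3 begins with the same material as phrase 1, making it parallel.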